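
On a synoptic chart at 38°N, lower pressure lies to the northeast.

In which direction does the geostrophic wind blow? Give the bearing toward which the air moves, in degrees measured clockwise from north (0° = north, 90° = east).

The pressure-gradient force points toward the northeast (bearing 045°).
Geostrophic balance: in the Northern Hemisphere the Coriolis force deflects motion to the right, so the geostrophic wind blows 90° to the right of the pressure-gradient force (low pressure on the left).
Rotating 045° by 90° clockwise gives 135° — the wind blows toward the southeast.

135°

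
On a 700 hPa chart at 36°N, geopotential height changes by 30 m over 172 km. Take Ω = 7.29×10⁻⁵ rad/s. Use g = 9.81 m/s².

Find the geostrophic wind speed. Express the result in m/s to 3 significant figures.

20.0 m/s

Coriolis parameter at 36°N:
f = 2Ω sin φ = 2 × 7.29×10⁻⁵ × sin 36° = 8.57×10⁻⁵ s⁻¹
Height gradient: |∂Z/∂n| = 30 m / 172000 m = 1.74×10⁻⁴
On a pressure surface, geostrophic balance gives V_g = (g/f)|∂Z/∂n|:
V_g = 9.81 × 1.74×10⁻⁴ / 8.57×10⁻⁵ = 20.0 m/s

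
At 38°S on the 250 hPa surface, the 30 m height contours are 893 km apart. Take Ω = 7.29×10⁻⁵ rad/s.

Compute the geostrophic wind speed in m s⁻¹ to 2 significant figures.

Coriolis parameter at 38°S:
f = 2Ω sin φ = 2 × 7.29×10⁻⁵ × sin 38° = 8.98×10⁻⁵ s⁻¹
Height gradient: |∂Z/∂n| = 30 m / 893000 m = 3.36×10⁻⁵
On a pressure surface, geostrophic balance gives V_g = (g/f)|∂Z/∂n|:
V_g = 9.81 × 3.36×10⁻⁵ / 8.98×10⁻⁵ = 3.67 m/s

3.7 m s⁻¹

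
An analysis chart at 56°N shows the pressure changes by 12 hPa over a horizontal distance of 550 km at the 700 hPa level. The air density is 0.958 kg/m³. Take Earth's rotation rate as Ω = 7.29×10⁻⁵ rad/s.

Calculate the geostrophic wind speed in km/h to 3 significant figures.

67.8 km/h

Coriolis parameter at 56°N:
f = 2Ω sin φ = 2 × 7.29×10⁻⁵ × sin 56° = 1.21×10⁻⁴ s⁻¹
Pressure gradient: |∂P/∂n| = 1200 Pa / 550000 m = 2.18×10⁻³ Pa/m
Geostrophic balance (pressure-gradient force = Coriolis force):
V_g = (1/(fρ)) |∂P/∂n| = 2.18×10⁻³ / (1.21×10⁻⁴ × 0.958) = 18.8 m/s
Converting: 18.8 m/s × 3.6 = 67.8 km/h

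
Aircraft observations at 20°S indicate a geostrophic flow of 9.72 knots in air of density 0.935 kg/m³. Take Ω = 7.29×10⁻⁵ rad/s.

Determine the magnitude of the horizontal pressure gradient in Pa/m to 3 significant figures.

2.33×10⁻⁴ Pa/m

Coriolis parameter at 20°S:
f = 2Ω sin φ = 2 × 7.29×10⁻⁵ × sin 20° = 4.99×10⁻⁵ s⁻¹
Wind speed in SI: 9.72 knots = 5.00 m/s
Geostrophic balance rearranged: |∂P/∂n| = f ρ V_g
|∂P/∂n| = 4.99×10⁻⁵ × 0.935 × 5.00 = 2.33×10⁻⁴ Pa/m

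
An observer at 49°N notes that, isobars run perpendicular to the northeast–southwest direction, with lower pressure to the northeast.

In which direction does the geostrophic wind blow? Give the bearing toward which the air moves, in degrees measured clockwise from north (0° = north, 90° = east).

The pressure-gradient force points toward the northeast (bearing 045°).
Geostrophic balance: in the Northern Hemisphere the Coriolis force deflects motion to the right, so the geostrophic wind blows 90° to the right of the pressure-gradient force (low pressure on the left).
Rotating 045° by 90° clockwise gives 135° — the wind blows toward the southeast.

135°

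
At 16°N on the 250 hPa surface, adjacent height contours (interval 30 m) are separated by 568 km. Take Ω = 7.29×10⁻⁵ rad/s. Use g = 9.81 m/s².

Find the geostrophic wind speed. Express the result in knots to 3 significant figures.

25.1 knots

Coriolis parameter at 16°N:
f = 2Ω sin φ = 2 × 7.29×10⁻⁵ × sin 16° = 4.02×10⁻⁵ s⁻¹
Height gradient: |∂Z/∂n| = 30 m / 568000 m = 5.28×10⁻⁵
On a pressure surface, geostrophic balance gives V_g = (g/f)|∂Z/∂n|:
V_g = 9.81 × 5.28×10⁻⁵ / 4.02×10⁻⁵ = 12.9 m/s
Converting: 12.9 m/s × 1.944 = 25.1 knots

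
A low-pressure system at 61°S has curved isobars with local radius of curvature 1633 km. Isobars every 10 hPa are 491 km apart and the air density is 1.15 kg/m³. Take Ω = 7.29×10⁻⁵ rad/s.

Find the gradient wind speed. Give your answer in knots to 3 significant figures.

Coriolis parameter at 61°S:
f = 2Ω sin φ = 2 × 7.29×10⁻⁵ × sin 61° = 1.28×10⁻⁴ s⁻¹
Pressure gradient: |∂P/∂n| = 1000 Pa / 491000 m = 2.04×10⁻³ Pa/m
Geostrophic speed: V_g = |∂P/∂n|/(fρ) = 2.04×10⁻³/(1.28×10⁻⁴ × 1.15) = 13.9 m/s
Around a low, centrifugal force acts outward with Coriolis, so pressure-gradient force balances both:
(1/ρ)|∂P/∂n| = fV + V²/R  →  V² + fR·V − fR·V_g = 0
With fR = 1.28×10⁻⁴ × 1633×10³ m = 208 m/s:
V = [−fR + √((fR)² + 4 fR V_g)]/2 = [−208 + √(208² + 4×208×13.9)]/2 = 13.1 m/s
Subgeostrophic (V < V_g = 13.9 m/s), as expected around a low.
Converting: 13.1 m/s × 1.944 = 25.4 knots

25.4 knots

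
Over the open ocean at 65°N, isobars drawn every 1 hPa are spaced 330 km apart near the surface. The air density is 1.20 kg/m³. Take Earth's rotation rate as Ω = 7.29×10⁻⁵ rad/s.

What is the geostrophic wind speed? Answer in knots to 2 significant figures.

Coriolis parameter at 65°N:
f = 2Ω sin φ = 2 × 7.29×10⁻⁵ × sin 65° = 1.32×10⁻⁴ s⁻¹
Pressure gradient: |∂P/∂n| = 100 Pa / 330000 m = 3.03×10⁻⁴ Pa/m
Geostrophic balance (pressure-gradient force = Coriolis force):
V_g = (1/(fρ)) |∂P/∂n| = 3.03×10⁻⁴ / (1.32×10⁻⁴ × 1.20) = 1.91 m/s
Converting: 1.91 m/s × 1.944 = 3.7 knots

3.7 knots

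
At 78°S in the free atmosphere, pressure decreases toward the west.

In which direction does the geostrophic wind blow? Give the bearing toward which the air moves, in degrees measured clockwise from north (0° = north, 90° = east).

The pressure-gradient force points toward the west (bearing 270°).
Geostrophic balance: in the Southern Hemisphere the Coriolis force deflects motion to the left, so the geostrophic wind blows 90° to the left of the pressure-gradient force (low pressure on the right).
Rotating 270° by 90° counterclockwise gives 180° — the wind blows toward the south.

180°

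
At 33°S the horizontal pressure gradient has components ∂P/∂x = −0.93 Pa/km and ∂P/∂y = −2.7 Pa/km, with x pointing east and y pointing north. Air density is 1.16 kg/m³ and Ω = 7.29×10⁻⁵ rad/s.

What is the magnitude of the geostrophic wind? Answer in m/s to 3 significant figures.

Coriolis parameter at 33°S:
f = 2Ω sin φ = 2 × 7.29×10⁻⁵ × sin 33° = 7.94×10⁻⁵ s⁻¹
In the Southern Hemisphere f is negative: f = −7.94×10⁻⁵ s⁻¹.
Component geostrophic relations (x east, y north):
u_g = −(1/(fρ)) ∂P/∂y,  v_g = (1/(fρ)) ∂P/∂x
u_g = −(−2.7×10⁻³)/(−7.94×10⁻⁵ × 1.16) = −29.3 m/s;  v_g = (−0.93×10⁻³)/(−7.94×10⁻⁵ × 1.16) = 10.1 m/s
|V_g| = √(u_g² + v_g²) = 31.0 m/s

31.0 m/s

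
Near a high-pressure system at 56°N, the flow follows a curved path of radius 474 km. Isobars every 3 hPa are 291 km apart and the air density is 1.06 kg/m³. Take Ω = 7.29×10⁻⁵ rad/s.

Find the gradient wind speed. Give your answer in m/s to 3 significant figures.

Coriolis parameter at 56°N:
f = 2Ω sin φ = 2 × 7.29×10⁻⁵ × sin 56° = 1.21×10⁻⁴ s⁻¹
Pressure gradient: |∂P/∂n| = 300 Pa / 291000 m = 1.03×10⁻³ Pa/m
Geostrophic speed: V_g = |∂P/∂n|/(fρ) = 1.03×10⁻³/(1.21×10⁻⁴ × 1.06) = 8.05 m/s
Around a high, pressure-gradient force acts outward with centrifugal, so Coriolis balances both:
fV = (1/ρ)|∂P/∂n| + V²/R  →  V² − fR·V + fR·V_g = 0
With fR = 1.21×10⁻⁴ × 474×10³ m = 57.3 m/s:
V = [fR − √((fR)² − 4 fR V_g)]/2 = [57.3 − √(57.3² − 4×57.3×8.05)]/2 = 9.68 m/s
Supergeostrophic (V > V_g = 8.05 m/s), as expected around a high.

9.68 m/s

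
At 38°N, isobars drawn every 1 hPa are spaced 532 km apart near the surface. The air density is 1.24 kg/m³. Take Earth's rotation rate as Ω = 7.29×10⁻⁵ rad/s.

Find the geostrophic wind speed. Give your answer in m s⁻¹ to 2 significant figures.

Coriolis parameter at 38°N:
f = 2Ω sin φ = 2 × 7.29×10⁻⁵ × sin 38° = 8.98×10⁻⁵ s⁻¹
Pressure gradient: |∂P/∂n| = 100 Pa / 532000 m = 1.88×10⁻⁴ Pa/m
Geostrophic balance (pressure-gradient force = Coriolis force):
V_g = (1/(fρ)) |∂P/∂n| = 1.88×10⁻⁴ / (8.98×10⁻⁵ × 1.24) = 1.69 m/s

1.7 m s⁻¹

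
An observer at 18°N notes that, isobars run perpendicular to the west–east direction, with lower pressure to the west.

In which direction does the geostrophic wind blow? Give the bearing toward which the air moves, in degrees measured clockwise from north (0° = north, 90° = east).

000°

The pressure-gradient force points toward the west (bearing 270°).
Geostrophic balance: in the Northern Hemisphere the Coriolis force deflects motion to the right, so the geostrophic wind blows 90° to the right of the pressure-gradient force (low pressure on the left).
Rotating 270° by 90° clockwise gives 000° — the wind blows toward the north.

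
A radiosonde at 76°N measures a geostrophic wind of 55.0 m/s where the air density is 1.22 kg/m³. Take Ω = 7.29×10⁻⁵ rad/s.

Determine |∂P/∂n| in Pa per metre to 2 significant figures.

9.5×10⁻³ Pa/m

Coriolis parameter at 76°N:
f = 2Ω sin φ = 2 × 7.29×10⁻⁵ × sin 76° = 1.41×10⁻⁴ s⁻¹
Geostrophic balance rearranged: |∂P/∂n| = f ρ V_g
|∂P/∂n| = 1.41×10⁻⁴ × 1.22 × 55.0 = 9.49×10⁻³ Pa/m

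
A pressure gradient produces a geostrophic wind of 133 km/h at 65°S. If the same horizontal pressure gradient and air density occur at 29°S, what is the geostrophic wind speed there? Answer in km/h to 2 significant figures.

With the same pressure gradient and density, V_g ∝ 1/f ∝ 1/sin φ.
V₂ = V₁ · sin φ₁ / sin φ₂ = 133 × sin 65° / sin 29°
V₂ = 133 × 0.9063/0.4848 = 250 km/h

250 km/h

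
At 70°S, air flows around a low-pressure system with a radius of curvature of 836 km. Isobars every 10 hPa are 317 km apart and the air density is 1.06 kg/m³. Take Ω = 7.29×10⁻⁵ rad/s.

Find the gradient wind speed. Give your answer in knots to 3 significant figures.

Coriolis parameter at 70°S:
f = 2Ω sin φ = 2 × 7.29×10⁻⁵ × sin 70° = 1.37×10⁻⁴ s⁻¹
Pressure gradient: |∂P/∂n| = 1000 Pa / 317000 m = 3.15×10⁻³ Pa/m
Geostrophic speed: V_g = |∂P/∂n|/(fρ) = 3.15×10⁻³/(1.37×10⁻⁴ × 1.06) = 21.7 m/s
Around a low, centrifugal force acts outward with Coriolis, so pressure-gradient force balances both:
(1/ρ)|∂P/∂n| = fV + V²/R  →  V² + fR·V − fR·V_g = 0
With fR = 1.37×10⁻⁴ × 836×10³ m = 115 m/s:
V = [−fR + √((fR)² + 4 fR V_g)]/2 = [−115 + √(115² + 4×115×21.7)]/2 = 18.7 m/s
Subgeostrophic (V < V_g = 21.7 m/s), as expected around a low.
Converting: 18.7 m/s × 1.944 = 36.3 knots

36.3 knots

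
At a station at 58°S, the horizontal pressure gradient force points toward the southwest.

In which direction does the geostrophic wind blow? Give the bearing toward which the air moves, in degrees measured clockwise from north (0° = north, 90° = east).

The pressure-gradient force points toward the southwest (bearing 225°).
Geostrophic balance: in the Southern Hemisphere the Coriolis force deflects motion to the left, so the geostrophic wind blows 90° to the left of the pressure-gradient force (low pressure on the right).
Rotating 225° by 90° counterclockwise gives 135° — the wind blows toward the southeast.

135°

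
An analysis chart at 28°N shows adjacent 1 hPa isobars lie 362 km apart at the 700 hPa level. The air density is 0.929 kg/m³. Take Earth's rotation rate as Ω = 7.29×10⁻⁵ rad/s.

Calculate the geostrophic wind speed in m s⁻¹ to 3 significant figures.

Coriolis parameter at 28°N:
f = 2Ω sin φ = 2 × 7.29×10⁻⁵ × sin 28° = 6.84×10⁻⁵ s⁻¹
Pressure gradient: |∂P/∂n| = 100 Pa / 362000 m = 2.76×10⁻⁴ Pa/m
Geostrophic balance (pressure-gradient force = Coriolis force):
V_g = (1/(fρ)) |∂P/∂n| = 2.76×10⁻⁴ / (6.84×10⁻⁵ × 0.929) = 4.34 m/s

4.34 m s⁻¹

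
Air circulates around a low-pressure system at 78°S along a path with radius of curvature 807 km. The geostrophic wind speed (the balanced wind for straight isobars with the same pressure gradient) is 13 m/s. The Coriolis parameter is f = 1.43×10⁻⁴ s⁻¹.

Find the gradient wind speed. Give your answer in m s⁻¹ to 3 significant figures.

11.8 m s⁻¹

Around a low, centrifugal force acts outward with Coriolis, so pressure-gradient force balances both:
(1/ρ)|∂P/∂n| = fV + V²/R  →  V² + fR·V − fR·V_g = 0
With fR = 1.43×10⁻⁴ × 807×10³ m = 115 m/s:
V = [−fR + √((fR)² + 4 fR V_g)]/2 = [−115 + √(115² + 4×115×13)]/2 = 11.8 m/s
Subgeostrophic (V < V_g = 13 m/s), as expected around a low.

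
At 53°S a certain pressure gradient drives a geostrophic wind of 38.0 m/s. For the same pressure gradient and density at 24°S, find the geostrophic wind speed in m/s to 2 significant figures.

With the same pressure gradient and density, V_g ∝ 1/f ∝ 1/sin φ.
V₂ = V₁ · sin φ₁ / sin φ₂ = 38.0 × sin 53° / sin 24°
V₂ = 38.0 × 0.7986/0.4067 = 75 m/s

75 m/s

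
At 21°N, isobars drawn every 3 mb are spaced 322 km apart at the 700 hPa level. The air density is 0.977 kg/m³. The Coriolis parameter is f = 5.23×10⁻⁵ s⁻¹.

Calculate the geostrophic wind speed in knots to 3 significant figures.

Pressure gradient: |∂P/∂n| = 300 Pa / 322000 m = 9.32×10⁻⁴ Pa/m
Geostrophic balance (pressure-gradient force = Coriolis force):
V_g = (1/(fρ)) |∂P/∂n| = 9.32×10⁻⁴ / (5.23×10⁻⁵ × 0.977) = 18.2 m/s
Converting: 18.2 m/s × 1.944 = 35.4 knots

35.4 knots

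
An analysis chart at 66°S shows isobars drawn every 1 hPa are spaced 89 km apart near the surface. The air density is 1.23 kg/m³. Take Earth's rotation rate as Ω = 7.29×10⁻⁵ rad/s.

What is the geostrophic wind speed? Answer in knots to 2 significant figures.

13 knots

Coriolis parameter at 66°S:
f = 2Ω sin φ = 2 × 7.29×10⁻⁵ × sin 66° = 1.33×10⁻⁴ s⁻¹
Pressure gradient: |∂P/∂n| = 100 Pa / 89000 m = 1.12×10⁻³ Pa/m
Geostrophic balance (pressure-gradient force = Coriolis force):
V_g = (1/(fρ)) |∂P/∂n| = 1.12×10⁻³ / (1.33×10⁻⁴ × 1.23) = 6.86 m/s
Converting: 6.86 m/s × 1.944 = 13 knots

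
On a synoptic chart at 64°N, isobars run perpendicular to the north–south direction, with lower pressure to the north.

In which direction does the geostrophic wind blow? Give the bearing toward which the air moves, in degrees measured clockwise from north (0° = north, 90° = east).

090°

The pressure-gradient force points toward the north (bearing 000°).
Geostrophic balance: in the Northern Hemisphere the Coriolis force deflects motion to the right, so the geostrophic wind blows 90° to the right of the pressure-gradient force (low pressure on the left).
Rotating 000° by 90° clockwise gives 090° — the wind blows toward the east.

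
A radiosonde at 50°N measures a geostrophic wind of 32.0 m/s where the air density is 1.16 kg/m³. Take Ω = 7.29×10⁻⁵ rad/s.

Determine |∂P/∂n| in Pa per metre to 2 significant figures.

Coriolis parameter at 50°N:
f = 2Ω sin φ = 2 × 7.29×10⁻⁵ × sin 50° = 1.12×10⁻⁴ s⁻¹
Geostrophic balance rearranged: |∂P/∂n| = f ρ V_g
|∂P/∂n| = 1.12×10⁻⁴ × 1.16 × 32.0 = 4.15×10⁻³ Pa/m

4.1×10⁻³ Pa/m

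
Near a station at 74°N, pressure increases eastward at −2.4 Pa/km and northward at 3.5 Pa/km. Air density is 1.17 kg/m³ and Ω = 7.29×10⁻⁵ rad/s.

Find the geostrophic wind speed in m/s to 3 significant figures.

25.9 m/s

Coriolis parameter at 74°N:
f = 2Ω sin φ = 2 × 7.29×10⁻⁵ × sin 74° = 1.40×10⁻⁴ s⁻¹
Component geostrophic relations (x east, y north):
u_g = −(1/(fρ)) ∂P/∂y,  v_g = (1/(fρ)) ∂P/∂x
u_g = −(3.5×10⁻³)/(1.40×10⁻⁴ × 1.17) = −21.3 m/s;  v_g = (−2.4×10⁻³)/(1.40×10⁻⁴ × 1.17) = −14.6 m/s
|V_g| = √(u_g² + v_g²) = 25.9 m/s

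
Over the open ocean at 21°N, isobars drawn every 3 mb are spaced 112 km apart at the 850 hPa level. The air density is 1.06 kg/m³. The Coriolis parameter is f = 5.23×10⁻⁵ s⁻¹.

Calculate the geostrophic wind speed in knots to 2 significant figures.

Pressure gradient: |∂P/∂n| = 300 Pa / 112000 m = 2.68×10⁻³ Pa/m
Geostrophic balance (pressure-gradient force = Coriolis force):
V_g = (1/(fρ)) |∂P/∂n| = 2.68×10⁻³ / (5.23×10⁻⁵ × 1.06) = 48.3 m/s
Converting: 48.3 m/s × 1.944 = 94 knots

94 knots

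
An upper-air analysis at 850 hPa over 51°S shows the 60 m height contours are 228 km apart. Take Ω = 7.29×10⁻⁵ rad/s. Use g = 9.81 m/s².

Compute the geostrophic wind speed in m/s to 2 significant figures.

Coriolis parameter at 51°S:
f = 2Ω sin φ = 2 × 7.29×10⁻⁵ × sin 51° = 1.13×10⁻⁴ s⁻¹
Height gradient: |∂Z/∂n| = 60 m / 228000 m = 2.63×10⁻⁴
On a pressure surface, geostrophic balance gives V_g = (g/f)|∂Z/∂n|:
V_g = 9.81 × 2.63×10⁻⁴ / 1.13×10⁻⁴ = 22.8 m/s

23 m/s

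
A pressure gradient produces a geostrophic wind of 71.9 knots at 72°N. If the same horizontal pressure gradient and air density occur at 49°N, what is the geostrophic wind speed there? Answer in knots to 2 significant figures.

91 knots

With the same pressure gradient and density, V_g ∝ 1/f ∝ 1/sin φ.
V₂ = V₁ · sin φ₁ / sin φ₂ = 71.9 × sin 72° / sin 49°
V₂ = 71.9 × 0.9511/0.7547 = 91 knots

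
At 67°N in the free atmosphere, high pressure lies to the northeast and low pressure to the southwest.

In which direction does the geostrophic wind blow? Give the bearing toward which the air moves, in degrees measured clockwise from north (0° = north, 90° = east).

The pressure-gradient force points toward the southwest (bearing 225°).
Geostrophic balance: in the Northern Hemisphere the Coriolis force deflects motion to the right, so the geostrophic wind blows 90° to the right of the pressure-gradient force (low pressure on the left).
Rotating 225° by 90° clockwise gives 315° — the wind blows toward the northwest.

315°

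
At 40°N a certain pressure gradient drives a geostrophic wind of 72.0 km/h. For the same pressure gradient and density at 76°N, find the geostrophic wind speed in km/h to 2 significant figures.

With the same pressure gradient and density, V_g ∝ 1/f ∝ 1/sin φ.
V₂ = V₁ · sin φ₁ / sin φ₂ = 72.0 × sin 40° / sin 76°
V₂ = 72.0 × 0.6428/0.9703 = 48 km/h

48 km/h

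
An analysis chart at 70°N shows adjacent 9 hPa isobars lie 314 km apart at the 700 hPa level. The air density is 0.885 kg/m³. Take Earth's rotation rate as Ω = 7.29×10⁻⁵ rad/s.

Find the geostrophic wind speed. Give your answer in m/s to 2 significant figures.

Coriolis parameter at 70°N:
f = 2Ω sin φ = 2 × 7.29×10⁻⁵ × sin 70° = 1.37×10⁻⁴ s⁻¹
Pressure gradient: |∂P/∂n| = 900 Pa / 314000 m = 2.87×10⁻³ Pa/m
Geostrophic balance (pressure-gradient force = Coriolis force):
V_g = (1/(fρ)) |∂P/∂n| = 2.87×10⁻³ / (1.37×10⁻⁴ × 0.885) = 23.6 m/s

24 m/s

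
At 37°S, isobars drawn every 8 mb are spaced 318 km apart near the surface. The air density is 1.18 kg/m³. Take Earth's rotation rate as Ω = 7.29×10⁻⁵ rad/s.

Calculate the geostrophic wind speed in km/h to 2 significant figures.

87 km/h

Coriolis parameter at 37°S:
f = 2Ω sin φ = 2 × 7.29×10⁻⁵ × sin 37° = 8.77×10⁻⁵ s⁻¹
Pressure gradient: |∂P/∂n| = 800 Pa / 318000 m = 2.52×10⁻³ Pa/m
Geostrophic balance (pressure-gradient force = Coriolis force):
V_g = (1/(fρ)) |∂P/∂n| = 2.52×10⁻³ / (8.77×10⁻⁵ × 1.18) = 24.3 m/s
Converting: 24.3 m/s × 3.6 = 87 km/h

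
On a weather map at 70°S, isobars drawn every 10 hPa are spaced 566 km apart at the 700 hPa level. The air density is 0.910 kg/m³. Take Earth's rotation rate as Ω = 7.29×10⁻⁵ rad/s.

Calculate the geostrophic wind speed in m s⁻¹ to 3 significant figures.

14.2 m s⁻¹

Coriolis parameter at 70°S:
f = 2Ω sin φ = 2 × 7.29×10⁻⁵ × sin 70° = 1.37×10⁻⁴ s⁻¹
Pressure gradient: |∂P/∂n| = 1000 Pa / 566000 m = 1.77×10⁻³ Pa/m
Geostrophic balance (pressure-gradient force = Coriolis force):
V_g = (1/(fρ)) |∂P/∂n| = 1.77×10⁻³ / (1.37×10⁻⁴ × 0.910) = 14.2 m/s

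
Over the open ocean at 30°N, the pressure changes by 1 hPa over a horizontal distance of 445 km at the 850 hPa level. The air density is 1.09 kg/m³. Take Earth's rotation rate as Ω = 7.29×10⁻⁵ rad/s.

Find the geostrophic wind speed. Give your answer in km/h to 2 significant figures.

10 km/h

Coriolis parameter at 30°N:
f = 2Ω sin φ = 2 × 7.29×10⁻⁵ × sin 30° = 7.29×10⁻⁵ s⁻¹
Pressure gradient: |∂P/∂n| = 100 Pa / 445000 m = 2.25×10⁻⁴ Pa/m
Geostrophic balance (pressure-gradient force = Coriolis force):
V_g = (1/(fρ)) |∂P/∂n| = 2.25×10⁻⁴ / (7.29×10⁻⁵ × 1.09) = 2.83 m/s
Converting: 2.83 m/s × 3.6 = 10 km/h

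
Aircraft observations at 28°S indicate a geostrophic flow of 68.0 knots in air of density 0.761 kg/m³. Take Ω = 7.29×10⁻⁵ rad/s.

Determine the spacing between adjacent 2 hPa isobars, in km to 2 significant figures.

110 km

Coriolis parameter at 28°S:
f = 2Ω sin φ = 2 × 7.29×10⁻⁵ × sin 28° = 6.84×10⁻⁵ s⁻¹
Wind speed in SI: 68.0 knots = 35.0 m/s
Geostrophic balance rearranged: |∂P/∂n| = f ρ V_g
|∂P/∂n| = 6.84×10⁻⁵ × 0.761 × 35.0 = 1.82×10⁻³ Pa/m
Isobar spacing: Δn = ΔP/|∂P/∂n| = 200 Pa / 1.82×10⁻³ Pa/m = 109757 m ≈ 110 km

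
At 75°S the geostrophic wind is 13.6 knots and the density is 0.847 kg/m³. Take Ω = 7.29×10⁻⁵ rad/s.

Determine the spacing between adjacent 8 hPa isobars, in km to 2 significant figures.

960 km

Coriolis parameter at 75°S:
f = 2Ω sin φ = 2 × 7.29×10⁻⁵ × sin 75° = 1.41×10⁻⁴ s⁻¹
Wind speed in SI: 13.6 knots = 7.00 m/s
Geostrophic balance rearranged: |∂P/∂n| = f ρ V_g
|∂P/∂n| = 1.41×10⁻⁴ × 0.847 × 7.00 = 8.35×10⁻⁴ Pa/m
Isobar spacing: Δn = ΔP/|∂P/∂n| = 800 Pa / 8.35×10⁻⁴ Pa/m = 958580 m ≈ 960 km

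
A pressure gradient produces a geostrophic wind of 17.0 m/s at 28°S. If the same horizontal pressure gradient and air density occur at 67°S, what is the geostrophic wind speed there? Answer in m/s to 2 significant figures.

8.7 m/s

With the same pressure gradient and density, V_g ∝ 1/f ∝ 1/sin φ.
V₂ = V₁ · sin φ₁ / sin φ₂ = 17.0 × sin 28° / sin 67°
V₂ = 17.0 × 0.4695/0.9205 = 8.7 m/s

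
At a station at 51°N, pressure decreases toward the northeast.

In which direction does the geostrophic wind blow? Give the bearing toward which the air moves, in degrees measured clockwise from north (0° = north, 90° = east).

135°

The pressure-gradient force points toward the northeast (bearing 045°).
Geostrophic balance: in the Northern Hemisphere the Coriolis force deflects motion to the right, so the geostrophic wind blows 90° to the right of the pressure-gradient force (low pressure on the left).
Rotating 045° by 90° clockwise gives 135° — the wind blows toward the southeast.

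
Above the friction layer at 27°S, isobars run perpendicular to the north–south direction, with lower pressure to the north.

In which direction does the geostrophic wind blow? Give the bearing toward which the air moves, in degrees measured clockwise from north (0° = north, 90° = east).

The pressure-gradient force points toward the north (bearing 000°).
Geostrophic balance: in the Southern Hemisphere the Coriolis force deflects motion to the left, so the geostrophic wind blows 90° to the left of the pressure-gradient force (low pressure on the right).
Rotating 000° by 90° counterclockwise gives 270° — the wind blows toward the west.

270°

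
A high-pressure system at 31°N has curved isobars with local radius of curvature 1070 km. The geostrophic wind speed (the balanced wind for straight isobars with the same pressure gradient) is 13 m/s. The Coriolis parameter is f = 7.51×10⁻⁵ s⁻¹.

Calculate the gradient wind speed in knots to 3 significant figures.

Around a high, pressure-gradient force acts outward with centrifugal, so Coriolis balances both:
fV = (1/ρ)|∂P/∂n| + V²/R  →  V² − fR·V + fR·V_g = 0
With fR = 7.51×10⁻⁵ × 1070×10³ m = 80.4 m/s:
V = [fR − √((fR)² − 4 fR V_g)]/2 = [80.4 − √(80.4² − 4×80.4×13)]/2 = 16.3 m/s
Supergeostrophic (V > V_g = 13 m/s), as expected around a high.
Converting: 16.3 m/s × 1.944 = 31.7 knots

31.7 knots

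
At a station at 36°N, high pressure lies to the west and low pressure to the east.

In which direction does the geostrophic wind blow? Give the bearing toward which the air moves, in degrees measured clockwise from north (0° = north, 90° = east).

The pressure-gradient force points toward the east (bearing 090°).
Geostrophic balance: in the Northern Hemisphere the Coriolis force deflects motion to the right, so the geostrophic wind blows 90° to the right of the pressure-gradient force (low pressure on the left).
Rotating 090° by 90° clockwise gives 180° — the wind blows toward the south.

180°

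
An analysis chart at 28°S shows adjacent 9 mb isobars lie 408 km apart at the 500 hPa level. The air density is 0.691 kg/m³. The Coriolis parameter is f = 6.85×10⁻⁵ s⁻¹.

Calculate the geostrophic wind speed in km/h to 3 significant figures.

168 km/h

Pressure gradient: |∂P/∂n| = 900 Pa / 408000 m = 2.21×10⁻³ Pa/m
Geostrophic balance (pressure-gradient force = Coriolis force):
V_g = (1/(fρ)) |∂P/∂n| = 2.21×10⁻³ / (6.85×10⁻⁵ × 0.691) = 46.6 m/s
Converting: 46.6 m/s × 3.6 = 168 km/h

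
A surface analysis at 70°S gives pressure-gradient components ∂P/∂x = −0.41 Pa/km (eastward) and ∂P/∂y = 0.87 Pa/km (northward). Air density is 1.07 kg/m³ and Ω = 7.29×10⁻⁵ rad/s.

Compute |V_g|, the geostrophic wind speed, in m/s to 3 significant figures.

6.56 m/s

Coriolis parameter at 70°S:
f = 2Ω sin φ = 2 × 7.29×10⁻⁵ × sin 70° = 1.37×10⁻⁴ s⁻¹
In the Southern Hemisphere f is negative: f = −1.37×10⁻⁴ s⁻¹.
Component geostrophic relations (x east, y north):
u_g = −(1/(fρ)) ∂P/∂y,  v_g = (1/(fρ)) ∂P/∂x
u_g = −(0.87×10⁻³)/(−1.37×10⁻⁴ × 1.07) = 5.93 m/s;  v_g = (−0.41×10⁻³)/(−1.37×10⁻⁴ × 1.07) = 2.80 m/s
|V_g| = √(u_g² + v_g²) = 6.56 m/s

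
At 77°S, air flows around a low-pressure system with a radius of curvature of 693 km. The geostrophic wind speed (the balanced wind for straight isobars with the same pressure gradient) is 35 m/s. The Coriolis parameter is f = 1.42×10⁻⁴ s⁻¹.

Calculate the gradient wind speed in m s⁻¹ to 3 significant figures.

Around a low, centrifugal force acts outward with Coriolis, so pressure-gradient force balances both:
(1/ρ)|∂P/∂n| = fV + V²/R  →  V² + fR·V − fR·V_g = 0
With fR = 1.42×10⁻⁴ × 693×10³ m = 98.4 m/s:
V = [−fR + √((fR)² + 4 fR V_g)]/2 = [−98.4 + √(98.4² + 4×98.4×35)]/2 = 27.4 m/s
Subgeostrophic (V < V_g = 35 m/s), as expected around a low.

27.4 m s⁻¹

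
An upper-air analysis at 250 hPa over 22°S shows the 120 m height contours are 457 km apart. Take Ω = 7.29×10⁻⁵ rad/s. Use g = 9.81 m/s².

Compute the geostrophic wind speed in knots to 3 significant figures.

Coriolis parameter at 22°S:
f = 2Ω sin φ = 2 × 7.29×10⁻⁵ × sin 22° = 5.46×10⁻⁵ s⁻¹
Height gradient: |∂Z/∂n| = 120 m / 457000 m = 2.63×10⁻⁴
On a pressure surface, geostrophic balance gives V_g = (g/f)|∂Z/∂n|:
V_g = 9.81 × 2.63×10⁻⁴ / 5.46×10⁻⁵ = 47.2 m/s
Converting: 47.2 m/s × 1.944 = 91.7 knots

91.7 knots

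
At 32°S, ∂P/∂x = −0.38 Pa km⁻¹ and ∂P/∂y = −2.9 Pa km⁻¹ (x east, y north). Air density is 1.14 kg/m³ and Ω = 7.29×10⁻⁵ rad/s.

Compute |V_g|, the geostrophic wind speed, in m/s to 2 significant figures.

33 m/s

Coriolis parameter at 32°S:
f = 2Ω sin φ = 2 × 7.29×10⁻⁵ × sin 32° = 7.73×10⁻⁵ s⁻¹
In the Southern Hemisphere f is negative: f = −7.73×10⁻⁵ s⁻¹.
Component geostrophic relations (x east, y north):
u_g = −(1/(fρ)) ∂P/∂y,  v_g = (1/(fρ)) ∂P/∂x
u_g = −(−2.9×10⁻³)/(−7.73×10⁻⁵ × 1.14) = −32.9 m/s;  v_g = (−0.38×10⁻³)/(−7.73×10⁻⁵ × 1.14) = 4.31 m/s
|V_g| = √(u_g² + v_g²) = 33.2 m/s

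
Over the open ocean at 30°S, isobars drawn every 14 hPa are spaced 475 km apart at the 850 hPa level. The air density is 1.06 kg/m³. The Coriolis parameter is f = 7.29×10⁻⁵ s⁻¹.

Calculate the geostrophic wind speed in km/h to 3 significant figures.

137 km/h

Pressure gradient: |∂P/∂n| = 1400 Pa / 475000 m = 2.95×10⁻³ Pa/m
Geostrophic balance (pressure-gradient force = Coriolis force):
V_g = (1/(fρ)) |∂P/∂n| = 2.95×10⁻³ / (7.29×10⁻⁵ × 1.06) = 38.1 m/s
Converting: 38.1 m/s × 3.6 = 137 km/h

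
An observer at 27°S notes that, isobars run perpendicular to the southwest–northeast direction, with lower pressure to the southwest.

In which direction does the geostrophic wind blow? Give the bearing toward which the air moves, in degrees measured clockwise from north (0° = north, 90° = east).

135°

The pressure-gradient force points toward the southwest (bearing 225°).
Geostrophic balance: in the Southern Hemisphere the Coriolis force deflects motion to the left, so the geostrophic wind blows 90° to the left of the pressure-gradient force (low pressure on the right).
Rotating 225° by 90° counterclockwise gives 135° — the wind blows toward the southeast.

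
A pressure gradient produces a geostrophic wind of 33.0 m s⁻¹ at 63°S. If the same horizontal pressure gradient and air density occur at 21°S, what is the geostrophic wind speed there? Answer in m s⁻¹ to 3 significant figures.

82.0 m s⁻¹

With the same pressure gradient and density, V_g ∝ 1/f ∝ 1/sin φ.
V₂ = V₁ · sin φ₁ / sin φ₂ = 33.0 × sin 63° / sin 21°
V₂ = 33.0 × 0.8910/0.3584 = 82.0 m s⁻¹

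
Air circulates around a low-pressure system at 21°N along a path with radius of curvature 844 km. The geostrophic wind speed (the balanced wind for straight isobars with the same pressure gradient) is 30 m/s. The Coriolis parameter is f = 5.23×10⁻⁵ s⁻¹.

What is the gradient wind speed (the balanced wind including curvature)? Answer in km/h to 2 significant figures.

Around a low, centrifugal force acts outward with Coriolis, so pressure-gradient force balances both:
(1/ρ)|∂P/∂n| = fV + V²/R  →  V² + fR·V − fR·V_g = 0
With fR = 5.23×10⁻⁵ × 844×10³ m = 44.1 m/s:
V = [−fR + √((fR)² + 4 fR V_g)]/2 = [−44.1 + √(44.1² + 4×44.1×30)]/2 = 20.5 m/s
Subgeostrophic (V < V_g = 30 m/s), as expected around a low.
Converting: 20.5 m/s × 3.6 = 74 km/h

74 km/h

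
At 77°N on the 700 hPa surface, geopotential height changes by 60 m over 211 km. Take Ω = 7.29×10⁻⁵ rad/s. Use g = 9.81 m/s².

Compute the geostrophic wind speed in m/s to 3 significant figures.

Coriolis parameter at 77°N:
f = 2Ω sin φ = 2 × 7.29×10⁻⁵ × sin 77° = 1.42×10⁻⁴ s⁻¹
Height gradient: |∂Z/∂n| = 60 m / 211000 m = 2.84×10⁻⁴
On a pressure surface, geostrophic balance gives V_g = (g/f)|∂Z/∂n|:
V_g = 9.81 × 2.84×10⁻⁴ / 1.42×10⁻⁴ = 19.6 m/s

19.6 m/s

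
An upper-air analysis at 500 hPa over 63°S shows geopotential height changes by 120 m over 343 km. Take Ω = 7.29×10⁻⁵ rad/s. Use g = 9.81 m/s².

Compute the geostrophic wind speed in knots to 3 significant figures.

Coriolis parameter at 63°S:
f = 2Ω sin φ = 2 × 7.29×10⁻⁵ × sin 63° = 1.30×10⁻⁴ s⁻¹
Height gradient: |∂Z/∂n| = 120 m / 343000 m = 3.50×10⁻⁴
On a pressure surface, geostrophic balance gives V_g = (g/f)|∂Z/∂n|:
V_g = 9.81 × 3.50×10⁻⁴ / 1.30×10⁻⁴ = 26.4 m/s
Converting: 26.4 m/s × 1.944 = 51.4 knots

51.4 knots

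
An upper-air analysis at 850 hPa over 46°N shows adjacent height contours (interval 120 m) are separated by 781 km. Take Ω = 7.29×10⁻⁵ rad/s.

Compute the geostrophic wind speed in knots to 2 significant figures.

28 knots

Coriolis parameter at 46°N:
f = 2Ω sin φ = 2 × 7.29×10⁻⁵ × sin 46° = 1.05×10⁻⁴ s⁻¹
Height gradient: |∂Z/∂n| = 120 m / 781000 m = 1.54×10⁻⁴
On a pressure surface, geostrophic balance gives V_g = (g/f)|∂Z/∂n|:
V_g = 9.81 × 1.54×10⁻⁴ / 1.05×10⁻⁴ = 14.4 m/s
Converting: 14.4 m/s × 1.944 = 28 knots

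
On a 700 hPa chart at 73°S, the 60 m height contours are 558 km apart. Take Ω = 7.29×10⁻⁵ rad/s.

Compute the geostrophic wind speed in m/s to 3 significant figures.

Coriolis parameter at 73°S:
f = 2Ω sin φ = 2 × 7.29×10⁻⁵ × sin 73° = 1.39×10⁻⁴ s⁻¹
Height gradient: |∂Z/∂n| = 60 m / 558000 m = 1.08×10⁻⁴
On a pressure surface, geostrophic balance gives V_g = (g/f)|∂Z/∂n|:
V_g = 9.81 × 1.08×10⁻⁴ / 1.39×10⁻⁴ = 7.57 m/s

7.57 m/s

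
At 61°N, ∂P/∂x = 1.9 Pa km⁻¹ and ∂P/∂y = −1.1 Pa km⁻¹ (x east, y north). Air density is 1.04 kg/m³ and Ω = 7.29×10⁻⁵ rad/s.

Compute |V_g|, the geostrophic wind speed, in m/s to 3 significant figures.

16.6 m/s

Coriolis parameter at 61°N:
f = 2Ω sin φ = 2 × 7.29×10⁻⁵ × sin 61° = 1.28×10⁻⁴ s⁻¹
Component geostrophic relations (x east, y north):
u_g = −(1/(fρ)) ∂P/∂y,  v_g = (1/(fρ)) ∂P/∂x
u_g = −(−1.1×10⁻³)/(1.28×10⁻⁴ × 1.04) = 8.29 m/s;  v_g = (1.9×10⁻³)/(1.28×10⁻⁴ × 1.04) = 14.3 m/s
|V_g| = √(u_g² + v_g²) = 16.6 m/s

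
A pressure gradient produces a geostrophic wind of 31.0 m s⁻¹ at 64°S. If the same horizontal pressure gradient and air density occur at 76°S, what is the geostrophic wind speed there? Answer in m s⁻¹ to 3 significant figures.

28.7 m s⁻¹

With the same pressure gradient and density, V_g ∝ 1/f ∝ 1/sin φ.
V₂ = V₁ · sin φ₁ / sin φ₂ = 31.0 × sin 64° / sin 76°
V₂ = 31.0 × 0.8988/0.9703 = 28.7 m s⁻¹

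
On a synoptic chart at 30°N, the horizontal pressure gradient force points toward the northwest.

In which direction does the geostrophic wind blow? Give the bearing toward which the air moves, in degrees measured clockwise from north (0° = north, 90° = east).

045°

The pressure-gradient force points toward the northwest (bearing 315°).
Geostrophic balance: in the Northern Hemisphere the Coriolis force deflects motion to the right, so the geostrophic wind blows 90° to the right of the pressure-gradient force (low pressure on the left).
Rotating 315° by 90° clockwise gives 045° — the wind blows toward the northeast.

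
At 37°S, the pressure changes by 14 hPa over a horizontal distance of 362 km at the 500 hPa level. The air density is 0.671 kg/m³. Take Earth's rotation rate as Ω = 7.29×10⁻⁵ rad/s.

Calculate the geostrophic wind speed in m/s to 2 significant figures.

Coriolis parameter at 37°S:
f = 2Ω sin φ = 2 × 7.29×10⁻⁵ × sin 37° = 8.77×10⁻⁵ s⁻¹
Pressure gradient: |∂P/∂n| = 1400 Pa / 362000 m = 3.87×10⁻³ Pa/m
Geostrophic balance (pressure-gradient force = Coriolis force):
V_g = (1/(fρ)) |∂P/∂n| = 3.87×10⁻³ / (8.77×10⁻⁵ × 0.671) = 65.7 m/s

66 m/s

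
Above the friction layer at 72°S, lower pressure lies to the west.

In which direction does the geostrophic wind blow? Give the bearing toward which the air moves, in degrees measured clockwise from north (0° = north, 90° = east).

180°

The pressure-gradient force points toward the west (bearing 270°).
Geostrophic balance: in the Southern Hemisphere the Coriolis force deflects motion to the left, so the geostrophic wind blows 90° to the left of the pressure-gradient force (low pressure on the right).
Rotating 270° by 90° counterclockwise gives 180° — the wind blows toward the south.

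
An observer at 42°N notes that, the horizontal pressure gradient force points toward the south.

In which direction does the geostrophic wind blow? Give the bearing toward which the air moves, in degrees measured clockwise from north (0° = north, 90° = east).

The pressure-gradient force points toward the south (bearing 180°).
Geostrophic balance: in the Northern Hemisphere the Coriolis force deflects motion to the right, so the geostrophic wind blows 90° to the right of the pressure-gradient force (low pressure on the left).
Rotating 180° by 90° clockwise gives 270° — the wind blows toward the west.

270°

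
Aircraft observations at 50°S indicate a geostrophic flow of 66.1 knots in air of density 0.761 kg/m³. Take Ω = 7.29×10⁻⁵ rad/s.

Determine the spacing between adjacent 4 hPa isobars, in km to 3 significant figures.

Coriolis parameter at 50°S:
f = 2Ω sin φ = 2 × 7.29×10⁻⁵ × sin 50° = 1.12×10⁻⁴ s⁻¹
Wind speed in SI: 66.1 knots = 34.0 m/s
Geostrophic balance rearranged: |∂P/∂n| = f ρ V_g
|∂P/∂n| = 1.12×10⁻⁴ × 0.761 × 34.0 = 2.89×10⁻³ Pa/m
Isobar spacing: Δn = ΔP/|∂P/∂n| = 400 Pa / 2.89×10⁻³ Pa/m = 138396 m ≈ 138 km

138 km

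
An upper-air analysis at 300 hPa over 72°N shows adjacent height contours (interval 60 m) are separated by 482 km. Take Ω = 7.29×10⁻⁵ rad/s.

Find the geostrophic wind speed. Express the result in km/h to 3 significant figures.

Coriolis parameter at 72°N:
f = 2Ω sin φ = 2 × 7.29×10⁻⁵ × sin 72° = 1.39×10⁻⁴ s⁻¹
Height gradient: |∂Z/∂n| = 60 m / 482000 m = 1.24×10⁻⁴
On a pressure surface, geostrophic balance gives V_g = (g/f)|∂Z/∂n|:
V_g = 9.81 × 1.24×10⁻⁴ / 1.39×10⁻⁴ = 8.81 m/s
Converting: 8.81 m/s × 3.6 = 31.7 km/h

31.7 km/h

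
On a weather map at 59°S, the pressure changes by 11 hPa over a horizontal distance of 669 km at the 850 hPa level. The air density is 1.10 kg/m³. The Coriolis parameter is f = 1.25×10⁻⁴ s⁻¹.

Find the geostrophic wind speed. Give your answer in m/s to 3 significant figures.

Pressure gradient: |∂P/∂n| = 1100 Pa / 669000 m = 1.64×10⁻³ Pa/m
Geostrophic balance (pressure-gradient force = Coriolis force):
V_g = (1/(fρ)) |∂P/∂n| = 1.64×10⁻³ / (1.25×10⁻⁴ × 1.10) = 12.0 m/s

12.0 m/s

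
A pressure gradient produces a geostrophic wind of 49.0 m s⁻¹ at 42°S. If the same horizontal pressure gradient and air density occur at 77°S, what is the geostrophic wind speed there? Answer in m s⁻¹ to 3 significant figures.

With the same pressure gradient and density, V_g ∝ 1/f ∝ 1/sin φ.
V₂ = V₁ · sin φ₁ / sin φ₂ = 49.0 × sin 42° / sin 77°
V₂ = 49.0 × 0.6691/0.9744 = 33.6 m s⁻¹

33.6 m s⁻¹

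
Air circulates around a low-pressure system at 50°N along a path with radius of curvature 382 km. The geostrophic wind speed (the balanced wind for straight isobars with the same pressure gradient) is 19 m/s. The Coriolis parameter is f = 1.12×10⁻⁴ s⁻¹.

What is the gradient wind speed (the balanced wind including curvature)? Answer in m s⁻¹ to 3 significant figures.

14.3 m s⁻¹

Around a low, centrifugal force acts outward with Coriolis, so pressure-gradient force balances both:
(1/ρ)|∂P/∂n| = fV + V²/R  →  V² + fR·V − fR·V_g = 0
With fR = 1.12×10⁻⁴ × 382×10³ m = 42.8 m/s:
V = [−fR + √((fR)² + 4 fR V_g)]/2 = [−42.8 + √(42.8² + 4×42.8×19)]/2 = 14.3 m/s
Subgeostrophic (V < V_g = 19 m/s), as expected around a low.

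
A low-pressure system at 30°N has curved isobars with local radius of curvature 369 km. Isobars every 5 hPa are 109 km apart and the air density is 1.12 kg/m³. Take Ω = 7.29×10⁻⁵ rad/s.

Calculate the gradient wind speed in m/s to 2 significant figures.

28 m/s

Coriolis parameter at 30°N:
f = 2Ω sin φ = 2 × 7.29×10⁻⁵ × sin 30° = 7.29×10⁻⁵ s⁻¹
Pressure gradient: |∂P/∂n| = 500 Pa / 109000 m = 4.59×10⁻³ Pa/m
Geostrophic speed: V_g = |∂P/∂n|/(fρ) = 4.59×10⁻³/(7.29×10⁻⁵ × 1.12) = 56.2 m/s
Around a low, centrifugal force acts outward with Coriolis, so pressure-gradient force balances both:
(1/ρ)|∂P/∂n| = fV + V²/R  →  V² + fR·V − fR·V_g = 0
With fR = 7.29×10⁻⁵ × 369×10³ m = 26.9 m/s:
V = [−fR + √((fR)² + 4 fR V_g)]/2 = [−26.9 + √(26.9² + 4×26.9×56.2)]/2 = 27.7 m/s
Subgeostrophic (V < V_g = 56.2 m/s), as expected around a low.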